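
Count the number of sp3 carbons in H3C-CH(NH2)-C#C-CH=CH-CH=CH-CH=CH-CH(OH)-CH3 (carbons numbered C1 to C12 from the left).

C1: sp3 ✓
C2: sp3 ✓
C3: sp
C4: sp
C5: sp2
C6: sp2
C7: sp2
C8: sp2
C9: sp2
C10: sp2
C11: sp3 ✓
C12: sp3 ✓
C1, C2, C11, C12 → 4 sp3 carbons.

4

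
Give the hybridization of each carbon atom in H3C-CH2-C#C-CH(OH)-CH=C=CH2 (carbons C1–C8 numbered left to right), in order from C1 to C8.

C1 sp3, C2 sp3, C3 sp, C4 sp, C5 sp3, C6 sp2, C7 sp, C8 sp2

C1 — 4 σ bonds. Steric number 4, so sp3.
C2 is sp3: 4 σ bonds, 4 electron-density regions.
C3 has 2 σ bonds, plus two π bonds: steric number 2 → sp.
C4 has 2 σ bonds, plus two π bonds: steric number 2 → sp.
C5: 4 σ bonds — 4 electron domains, sp3.
C6: 3 σ bonds, plus one π bond; 3 regions of electron density → sp2.
C7 is sp: 2 σ bonds, plus two π bonds, 2 electron-density regions.
C8: 3 σ bonds, plus one π bond — 3 electron domains, sp2.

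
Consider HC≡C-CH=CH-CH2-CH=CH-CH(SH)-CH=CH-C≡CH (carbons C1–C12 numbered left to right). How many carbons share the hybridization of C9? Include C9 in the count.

6

C9 is sp2 (one π bond).
C1: sp
C2: sp
C3: sp2 ✓
C4: sp2 ✓
C5: sp3
C6: sp2 ✓
C7: sp2 ✓
C8: sp3
C9: sp2 ✓
C10: sp2 ✓
C11: sp
C12: sp
6 carbons are sp2.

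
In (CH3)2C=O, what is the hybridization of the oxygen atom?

One σ bond + two lone pairs = steric number 3 → sp2.

sp2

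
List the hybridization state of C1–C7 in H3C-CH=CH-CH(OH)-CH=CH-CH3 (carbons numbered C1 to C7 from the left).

C1 sp3, C2 sp2, C3 sp2, C4 sp3, C5 sp2, C6 sp2, C7 sp3

C1 has 4 σ bonds: steric number 4 → sp3.
C2: 3 σ bonds, plus one π bond — 3 electron domains, sp2.
C3: 3 σ bonds, plus one π bond; 3 regions of electron density → sp2.
C4 is sp3: 4 σ bonds, 4 electron-density regions.
C5 is sp2: 3 σ bonds, plus one π bond, 3 electron-density regions.
C6 carries 3 σ bonds, plus one π bond, giving a steric number of 3, so it is sp2.
C7: 4 σ bonds — 4 electron domains, sp3.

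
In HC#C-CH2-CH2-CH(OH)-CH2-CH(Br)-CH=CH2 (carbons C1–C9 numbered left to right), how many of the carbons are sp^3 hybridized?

5

C1: sp
C2: sp
C3: sp3 ✓
C4: sp3 ✓
C5: sp3 ✓
C6: sp3 ✓
C7: sp3 ✓
C8: sp2
C9: sp2
C3, C4, C5, C6, C7 → 5 sp3 carbons.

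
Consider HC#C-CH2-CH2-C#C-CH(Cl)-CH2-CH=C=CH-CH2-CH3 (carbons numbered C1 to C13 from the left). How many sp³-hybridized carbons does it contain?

C1: sp
C2: sp
C3: sp3 ✓
C4: sp3 ✓
C5: sp
C6: sp
C7: sp3 ✓
C8: sp3 ✓
C9: sp2
C10: sp
C11: sp2
C12: sp3 ✓
C13: sp3 ✓
C3, C4, C7, C8, C12, C13 → 6 sp3 carbons.

6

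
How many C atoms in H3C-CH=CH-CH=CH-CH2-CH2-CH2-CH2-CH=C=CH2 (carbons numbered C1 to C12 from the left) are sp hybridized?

C1: sp3
C2: sp2
C3: sp2
C4: sp2
C5: sp2
C6: sp3
C7: sp3
C8: sp3
C9: sp3
C10: sp2
C11: sp ✓
C12: sp2
C11 → 1 sp carbon.

1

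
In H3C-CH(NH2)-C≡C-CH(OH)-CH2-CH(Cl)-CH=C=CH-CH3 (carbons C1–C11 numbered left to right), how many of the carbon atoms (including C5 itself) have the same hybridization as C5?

6

C5 is sp3 (only σ bonds).
C1: sp3 ✓
C2: sp3 ✓
C3: sp
C4: sp
C5: sp3 ✓
C6: sp3 ✓
C7: sp3 ✓
C8: sp2
C9: sp
C10: sp2
C11: sp3 ✓
6 carbons are sp3.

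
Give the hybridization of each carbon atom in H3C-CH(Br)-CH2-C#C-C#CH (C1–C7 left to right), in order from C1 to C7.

C1 carries 4 σ bonds, giving a steric number of 4, so it is sp3.
C2 — 4 σ bonds. Steric number 4, so sp3.
C3 has 4 σ bonds: steric number 4 → sp3.
C4 — 2 σ bonds, plus two π bonds. Steric number 2, so sp.
C5 has 2 σ bonds, plus two π bonds: steric number 2 → sp.
C6: 2 σ bonds, plus two π bonds — 2 electron domains, sp.
C7 carries 2 σ bonds, plus two π bonds, giving a steric number of 2, so it is sp.

C1 sp3, C2 sp3, C3 sp3, C4 sp, C5 sp, C6 sp, C7 sp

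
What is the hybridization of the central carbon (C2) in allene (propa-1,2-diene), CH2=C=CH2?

sp

Two σ bonds and two π bonds (one to each neighbour) → sp.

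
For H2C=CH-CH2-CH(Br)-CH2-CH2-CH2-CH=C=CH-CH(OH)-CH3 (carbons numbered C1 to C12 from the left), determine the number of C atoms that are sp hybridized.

1

C1: sp2
C2: sp2
C3: sp3
C4: sp3
C5: sp3
C6: sp3
C7: sp3
C8: sp2
C9: sp ✓
C10: sp2
C11: sp3
C12: sp3
C9 → 1 sp carbon.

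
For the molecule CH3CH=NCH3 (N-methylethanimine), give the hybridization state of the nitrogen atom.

sp²

Two σ bonds + one lone pair = steric number 3 → sp2.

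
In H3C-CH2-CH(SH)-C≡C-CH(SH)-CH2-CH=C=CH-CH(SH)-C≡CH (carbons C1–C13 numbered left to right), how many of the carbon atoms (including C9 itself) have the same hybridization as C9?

5

C9 is sp (two π bonds).
C1: sp3
C2: sp3
C3: sp3
C4: sp ✓
C5: sp ✓
C6: sp3
C7: sp3
C8: sp2
C9: sp ✓
C10: sp2
C11: sp3
C12: sp ✓
C13: sp ✓
5 carbons are sp.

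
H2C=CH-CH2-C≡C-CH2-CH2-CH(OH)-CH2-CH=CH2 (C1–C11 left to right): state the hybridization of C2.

sp^2

C2 is sp2: 3 σ bonds, plus one π bond, 3 electron-density regions.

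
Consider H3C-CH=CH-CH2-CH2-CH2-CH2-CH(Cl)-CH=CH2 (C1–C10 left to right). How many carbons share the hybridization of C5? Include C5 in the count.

6

C5 is sp3 (only σ bonds).
C1: sp3 ✓
C2: sp2
C3: sp2
C4: sp3 ✓
C5: sp3 ✓
C6: sp3 ✓
C7: sp3 ✓
C8: sp3 ✓
C9: sp2
C10: sp2
6 carbons are sp3.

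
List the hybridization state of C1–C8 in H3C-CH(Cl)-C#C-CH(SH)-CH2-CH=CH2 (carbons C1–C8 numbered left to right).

C1 sp3, C2 sp3, C3 sp, C4 sp, C5 sp3, C6 sp3, C7 sp2, C8 sp2

C1 carries 4 σ bonds, giving a steric number of 4, so it is sp3.
C2 — 4 σ bonds. Steric number 4, so sp3.
C3: 2 σ bonds, plus two π bonds — 2 electron domains, sp.
C4: 2 σ bonds, plus two π bonds; 2 regions of electron density → sp.
C5 has 4 σ bonds: steric number 4 → sp3.
C6: 4 σ bonds — 4 electron domains, sp3.
C7 — 3 σ bonds, plus one π bond. Steric number 3, so sp2.
C8 is sp2: 3 σ bonds, plus one π bond, 3 electron-density regions.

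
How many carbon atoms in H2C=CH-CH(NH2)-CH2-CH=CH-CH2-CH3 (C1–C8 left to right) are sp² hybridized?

C1: sp2 ✓
C2: sp2 ✓
C3: sp3
C4: sp3
C5: sp2 ✓
C6: sp2 ✓
C7: sp3
C8: sp3
C1, C2, C5, C6 → 4 sp2 carbons.

4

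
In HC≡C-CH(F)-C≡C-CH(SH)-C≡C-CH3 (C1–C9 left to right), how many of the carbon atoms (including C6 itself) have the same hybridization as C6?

C6 is sp3 (only σ bonds).
C1: sp
C2: sp
C3: sp3 ✓
C4: sp
C5: sp
C6: sp3 ✓
C7: sp
C8: sp
C9: sp3 ✓
3 carbons are sp3.

3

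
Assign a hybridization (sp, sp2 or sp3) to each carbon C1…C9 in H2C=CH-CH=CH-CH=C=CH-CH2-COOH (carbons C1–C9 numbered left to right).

C1 sp2, C2 sp2, C3 sp2, C4 sp2, C5 sp2, C6 sp, C7 sp2, C8 sp3, C9 sp2

C1 — 3 σ bonds, plus one π bond. Steric number 3, so sp2.
C2: 3 σ bonds, plus one π bond — 3 electron domains, sp2.
C3: 3 σ bonds, plus one π bond; 3 regions of electron density → sp2.
C4 is sp2: 3 σ bonds, plus one π bond, 3 electron-density regions.
C5 has 3 σ bonds, plus one π bond: steric number 3 → sp2.
C6 (2 σ bonds, plus two π bonds) has steric number 2: sp.
C7: 3 σ bonds, plus one π bond; 3 regions of electron density → sp2.
C8 — 4 σ bonds. Steric number 4, so sp3.
C9: 3 σ bonds, plus one π bond — 3 electron domains, sp2.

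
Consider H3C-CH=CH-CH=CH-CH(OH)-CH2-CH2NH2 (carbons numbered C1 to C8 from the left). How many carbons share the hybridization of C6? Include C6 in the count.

4

C6 is sp3 (only σ bonds).
C1: sp3 ✓
C2: sp2
C3: sp2
C4: sp2
C5: sp2
C6: sp3 ✓
C7: sp3 ✓
C8: sp3 ✓
4 carbons are sp3.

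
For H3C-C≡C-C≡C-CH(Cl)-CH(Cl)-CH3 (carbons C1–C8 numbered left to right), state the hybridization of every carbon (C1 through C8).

C1 sp3, C2 sp, C3 sp, C4 sp, C5 sp, C6 sp3, C7 sp3, C8 sp3

C1 has 4 σ bonds: steric number 4 → sp3.
C2 has 2 σ bonds, plus two π bonds: steric number 2 → sp.
C3 carries 2 σ bonds, plus two π bonds, giving a steric number of 2, so it is sp.
C4 — 2 σ bonds, plus two π bonds. Steric number 2, so sp.
C5 is sp: 2 σ bonds, plus two π bonds, 2 electron-density regions.
C6 (4 σ bonds) has steric number 4: sp3.
C7: 4 σ bonds — 4 electron domains, sp3.
C8: 4 σ bonds; 4 regions of electron density → sp3.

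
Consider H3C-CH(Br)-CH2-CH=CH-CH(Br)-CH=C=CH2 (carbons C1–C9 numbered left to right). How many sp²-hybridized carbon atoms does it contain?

C1: sp3
C2: sp3
C3: sp3
C4: sp2 ✓
C5: sp2 ✓
C6: sp3
C7: sp2 ✓
C8: sp
C9: sp2 ✓
C4, C5, C7, C9 → 4 sp2 carbons.

4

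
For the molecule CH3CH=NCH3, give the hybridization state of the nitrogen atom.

Two σ bonds + one lone pair = steric number 3 → sp2.

sp^2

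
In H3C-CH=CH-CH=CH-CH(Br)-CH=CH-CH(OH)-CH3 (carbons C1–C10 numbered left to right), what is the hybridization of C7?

C7: 3 σ bonds, plus one π bond — 3 electron domains, sp2.

sp²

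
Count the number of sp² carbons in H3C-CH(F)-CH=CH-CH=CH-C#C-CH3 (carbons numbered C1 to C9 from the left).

4

C1: sp3
C2: sp3
C3: sp2 ✓
C4: sp2 ✓
C5: sp2 ✓
C6: sp2 ✓
C7: sp
C8: sp
C9: sp3
C3, C4, C5, C6 → 4 sp2 carbons.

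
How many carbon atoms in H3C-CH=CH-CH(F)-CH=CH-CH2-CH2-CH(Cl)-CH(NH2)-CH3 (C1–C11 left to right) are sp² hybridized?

C1: sp3
C2: sp2 ✓
C3: sp2 ✓
C4: sp3
C5: sp2 ✓
C6: sp2 ✓
C7: sp3
C8: sp3
C9: sp3
C10: sp3
C11: sp3
C2, C3, C5, C6 → 4 sp2 carbons.

4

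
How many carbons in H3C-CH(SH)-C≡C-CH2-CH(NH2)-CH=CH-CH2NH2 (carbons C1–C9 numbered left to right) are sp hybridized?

C1: sp3
C2: sp3
C3: sp ✓
C4: sp ✓
C5: sp3
C6: sp3
C7: sp2
C8: sp2
C9: sp3
C3, C4 → 2 sp carbons.

2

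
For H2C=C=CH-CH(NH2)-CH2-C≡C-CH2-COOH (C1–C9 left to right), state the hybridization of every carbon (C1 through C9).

C1 sp2, C2 sp, C3 sp2, C4 sp3, C5 sp3, C6 sp, C7 sp, C8 sp3, C9 sp2

C1 — 3 σ bonds, plus one π bond. Steric number 3, so sp2.
C2 (2 σ bonds, plus two π bonds) has steric number 2: sp.
C3 carries 3 σ bonds, plus one π bond, giving a steric number of 3, so it is sp2.
C4 has 4 σ bonds: steric number 4 → sp3.
C5 (4 σ bonds) has steric number 4: sp3.
C6 carries 2 σ bonds, plus two π bonds, giving a steric number of 2, so it is sp.
C7 (2 σ bonds, plus two π bonds) has steric number 2: sp.
C8 carries 4 σ bonds, giving a steric number of 4, so it is sp3.
C9 has 3 σ bonds, plus one π bond: steric number 3 → sp2.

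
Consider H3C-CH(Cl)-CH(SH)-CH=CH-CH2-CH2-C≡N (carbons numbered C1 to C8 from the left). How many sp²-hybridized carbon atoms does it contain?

2

C1: sp3
C2: sp3
C3: sp3
C4: sp2 ✓
C5: sp2 ✓
C6: sp3
C7: sp3
C8: sp
C4, C5 → 2 sp2 carbons.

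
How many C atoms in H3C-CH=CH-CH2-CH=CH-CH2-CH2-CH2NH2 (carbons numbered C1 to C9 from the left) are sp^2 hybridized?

4

C1: sp3
C2: sp2 ✓
C3: sp2 ✓
C4: sp3
C5: sp2 ✓
C6: sp2 ✓
C7: sp3
C8: sp3
C9: sp3
C2, C3, C5, C6 → 4 sp2 carbons.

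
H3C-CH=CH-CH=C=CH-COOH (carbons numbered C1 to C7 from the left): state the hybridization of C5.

C5: 2 σ bonds, plus two π bonds — 2 electron domains, sp.

sp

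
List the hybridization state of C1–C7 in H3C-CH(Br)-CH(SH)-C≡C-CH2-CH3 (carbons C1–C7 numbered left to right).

C1 is sp3: 4 σ bonds, 4 electron-density regions.
C2 has 4 σ bonds: steric number 4 → sp3.
C3 carries 4 σ bonds, giving a steric number of 4, so it is sp3.
C4 is sp: 2 σ bonds, plus two π bonds, 2 electron-density regions.
C5: 2 σ bonds, plus two π bonds — 2 electron domains, sp.
C6 (4 σ bonds) has steric number 4: sp3.
C7 carries 4 σ bonds, giving a steric number of 4, so it is sp3.

C1 sp3, C2 sp3, C3 sp3, C4 sp, C5 sp, C6 sp3, C7 sp3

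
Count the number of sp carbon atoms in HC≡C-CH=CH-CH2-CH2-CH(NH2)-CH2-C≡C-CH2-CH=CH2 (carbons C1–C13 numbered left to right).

4

C1: sp ✓
C2: sp ✓
C3: sp2
C4: sp2
C5: sp3
C6: sp3
C7: sp3
C8: sp3
C9: sp ✓
C10: sp ✓
C11: sp3
C12: sp2
C13: sp2
C1, C2, C9, C10 → 4 sp carbons.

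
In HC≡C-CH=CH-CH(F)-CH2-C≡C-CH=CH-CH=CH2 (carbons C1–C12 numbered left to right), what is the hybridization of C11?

C11: 3 σ bonds, plus one π bond; 3 regions of electron density → sp2.

sp2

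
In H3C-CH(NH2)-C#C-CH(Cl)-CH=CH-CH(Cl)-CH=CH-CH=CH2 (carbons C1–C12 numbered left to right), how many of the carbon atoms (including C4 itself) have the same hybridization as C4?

C4 is sp (two π bonds).
C1: sp3
C2: sp3
C3: sp ✓
C4: sp ✓
C5: sp3
C6: sp2
C7: sp2
C8: sp3
C9: sp2
C10: sp2
C11: sp2
C12: sp2
2 carbons are sp.

2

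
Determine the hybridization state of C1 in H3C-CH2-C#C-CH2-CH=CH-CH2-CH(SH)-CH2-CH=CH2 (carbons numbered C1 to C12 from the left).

C1: 4 σ bonds; 4 regions of electron density → sp3.

sp³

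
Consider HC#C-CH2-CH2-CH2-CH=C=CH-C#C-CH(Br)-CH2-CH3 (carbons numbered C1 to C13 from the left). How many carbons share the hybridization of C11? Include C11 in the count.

C11 is sp3 (only σ bonds).
C1: sp
C2: sp
C3: sp3 ✓
C4: sp3 ✓
C5: sp3 ✓
C6: sp2
C7: sp
C8: sp2
C9: sp
C10: sp
C11: sp3 ✓
C12: sp3 ✓
C13: sp3 ✓
6 carbons are sp3.

6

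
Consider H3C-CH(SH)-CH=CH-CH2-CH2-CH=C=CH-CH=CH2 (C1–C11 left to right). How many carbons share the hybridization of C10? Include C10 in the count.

C10 is sp2 (one π bond).
C1: sp3
C2: sp3
C3: sp2 ✓
C4: sp2 ✓
C5: sp3
C6: sp3
C7: sp2 ✓
C8: sp
C9: sp2 ✓
C10: sp2 ✓
C11: sp2 ✓
6 carbons are sp2.

6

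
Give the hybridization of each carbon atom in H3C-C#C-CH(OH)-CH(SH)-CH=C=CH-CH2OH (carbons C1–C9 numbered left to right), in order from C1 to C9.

C1 is sp3: 4 σ bonds, 4 electron-density regions.
C2 carries 2 σ bonds, plus two π bonds, giving a steric number of 2, so it is sp.
C3 (2 σ bonds, plus two π bonds) has steric number 2: sp.
C4 carries 4 σ bonds, giving a steric number of 4, so it is sp3.
C5 carries 4 σ bonds, giving a steric number of 4, so it is sp3.
C6 carries 3 σ bonds, plus one π bond, giving a steric number of 3, so it is sp2.
C7 has 2 σ bonds, plus two π bonds: steric number 2 → sp.
C8 is sp2: 3 σ bonds, plus one π bond, 3 electron-density regions.
C9: 4 σ bonds; 4 regions of electron density → sp3.

C1 sp3, C2 sp, C3 sp, C4 sp3, C5 sp3, C6 sp2, C7 sp, C8 sp2, C9 sp3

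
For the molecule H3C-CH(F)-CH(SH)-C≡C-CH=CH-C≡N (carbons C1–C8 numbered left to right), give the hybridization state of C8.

C8 — 2 σ bonds, plus two π bonds. Steric number 2, so sp.

sp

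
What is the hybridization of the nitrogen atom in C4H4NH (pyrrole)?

sp²

N has three σ bonds; its lone pair occupies the p orbital and is part of the aromatic π system, so N is sp2 (not the sp3 a naive steric count of 4 would give).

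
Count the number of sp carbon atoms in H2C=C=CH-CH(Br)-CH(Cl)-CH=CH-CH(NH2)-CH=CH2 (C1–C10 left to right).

1

C1: sp2
C2: sp ✓
C3: sp2
C4: sp3
C5: sp3
C6: sp2
C7: sp2
C8: sp3
C9: sp2
C10: sp2
C2 → 1 sp carbon.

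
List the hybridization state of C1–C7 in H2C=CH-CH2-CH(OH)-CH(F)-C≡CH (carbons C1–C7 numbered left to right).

C1 sp2, C2 sp2, C3 sp3, C4 sp3, C5 sp3, C6 sp, C7 sp

C1 is sp2: 3 σ bonds, plus one π bond, 3 electron-density regions.
C2 — 3 σ bonds, plus one π bond. Steric number 3, so sp2.
C3 is sp3: 4 σ bonds, 4 electron-density regions.
C4 (4 σ bonds) has steric number 4: sp3.
C5 — 4 σ bonds. Steric number 4, so sp3.
C6 carries 2 σ bonds, plus two π bonds, giving a steric number of 2, so it is sp.
C7 — 2 σ bonds, plus two π bonds. Steric number 2, so sp.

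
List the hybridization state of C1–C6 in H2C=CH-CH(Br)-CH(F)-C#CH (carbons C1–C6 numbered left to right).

C1 sp2, C2 sp2, C3 sp3, C4 sp3, C5 sp, C6 sp

C1: 3 σ bonds, plus one π bond; 3 regions of electron density → sp2.
C2: 3 σ bonds, plus one π bond; 3 regions of electron density → sp2.
C3: 4 σ bonds — 4 electron domains, sp3.
C4: 4 σ bonds — 4 electron domains, sp3.
C5: 2 σ bonds, plus two π bonds — 2 electron domains, sp.
C6: 2 σ bonds, plus two π bonds; 2 regions of electron density → sp.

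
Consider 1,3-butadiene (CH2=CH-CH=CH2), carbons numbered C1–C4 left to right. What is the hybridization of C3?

C3 is sp2: 3 σ bonds, plus one π bond, 3 electron-density regions.

sp²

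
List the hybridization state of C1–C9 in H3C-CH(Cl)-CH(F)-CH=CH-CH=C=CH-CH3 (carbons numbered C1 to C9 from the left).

C1 sp3, C2 sp3, C3 sp3, C4 sp2, C5 sp2, C6 sp2, C7 sp, C8 sp2, C9 sp3

C1: 4 σ bonds — 4 electron domains, sp3.
C2: 4 σ bonds — 4 electron domains, sp3.
C3 is sp3: 4 σ bonds, 4 electron-density regions.
C4: 3 σ bonds, plus one π bond; 3 regions of electron density → sp2.
C5 (3 σ bonds, plus one π bond) has steric number 3: sp2.
C6 has 3 σ bonds, plus one π bond: steric number 3 → sp2.
C7 has 2 σ bonds, plus two π bonds: steric number 2 → sp.
C8 is sp2: 3 σ bonds, plus one π bond, 3 electron-density regions.
C9 (4 σ bonds) has steric number 4: sp3.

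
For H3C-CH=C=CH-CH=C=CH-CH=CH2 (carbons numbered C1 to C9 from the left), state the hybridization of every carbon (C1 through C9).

C1 sp3, C2 sp2, C3 sp, C4 sp2, C5 sp2, C6 sp, C7 sp2, C8 sp2, C9 sp2

C1 has 4 σ bonds: steric number 4 → sp3.
C2 is sp2: 3 σ bonds, plus one π bond, 3 electron-density regions.
C3: 2 σ bonds, plus two π bonds — 2 electron domains, sp.
C4: 3 σ bonds, plus one π bond — 3 electron domains, sp2.
C5 — 3 σ bonds, plus one π bond. Steric number 3, so sp2.
C6 is sp: 2 σ bonds, plus two π bonds, 2 electron-density regions.
C7: 3 σ bonds, plus one π bond — 3 electron domains, sp2.
C8 is sp2: 3 σ bonds, plus one π bond, 3 electron-density regions.
C9 is sp2: 3 σ bonds, plus one π bond, 3 electron-density regions.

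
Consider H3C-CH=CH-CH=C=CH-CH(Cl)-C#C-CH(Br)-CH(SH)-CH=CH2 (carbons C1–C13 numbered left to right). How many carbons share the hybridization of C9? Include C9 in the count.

3

C9 is sp (two π bonds).
C1: sp3
C2: sp2
C3: sp2
C4: sp2
C5: sp ✓
C6: sp2
C7: sp3
C8: sp ✓
C9: sp ✓
C10: sp3
C11: sp3
C12: sp2
C13: sp2
3 carbons are sp.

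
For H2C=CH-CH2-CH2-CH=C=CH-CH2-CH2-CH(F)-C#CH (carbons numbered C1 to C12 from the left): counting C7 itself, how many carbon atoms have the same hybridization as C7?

4

C7 is sp2 (one π bond).
C1: sp2 ✓
C2: sp2 ✓
C3: sp3
C4: sp3
C5: sp2 ✓
C6: sp
C7: sp2 ✓
C8: sp3
C9: sp3
C10: sp3
C11: sp
C12: sp
4 carbons are sp2.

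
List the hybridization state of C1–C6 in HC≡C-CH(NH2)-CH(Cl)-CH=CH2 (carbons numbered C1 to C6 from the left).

C1 carries 2 σ bonds, plus two π bonds, giving a steric number of 2, so it is sp.
C2 is sp: 2 σ bonds, plus two π bonds, 2 electron-density regions.
C3 — 4 σ bonds. Steric number 4, so sp3.
C4 carries 4 σ bonds, giving a steric number of 4, so it is sp3.
C5: 3 σ bonds, plus one π bond; 3 regions of electron density → sp2.
C6 — 3 σ bonds, plus one π bond. Steric number 3, so sp2.

C1 sp, C2 sp, C3 sp3, C4 sp3, C5 sp2, C6 sp2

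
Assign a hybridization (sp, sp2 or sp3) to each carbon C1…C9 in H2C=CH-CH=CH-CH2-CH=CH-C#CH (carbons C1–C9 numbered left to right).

C1 sp2, C2 sp2, C3 sp2, C4 sp2, C5 sp3, C6 sp2, C7 sp2, C8 sp, C9 sp

C1 has 3 σ bonds, plus one π bond: steric number 3 → sp2.
C2 — 3 σ bonds, plus one π bond. Steric number 3, so sp2.
C3 is sp2: 3 σ bonds, plus one π bond, 3 electron-density regions.
C4: 3 σ bonds, plus one π bond — 3 electron domains, sp2.
C5 has 4 σ bonds: steric number 4 → sp3.
C6: 3 σ bonds, plus one π bond — 3 electron domains, sp2.
C7: 3 σ bonds, plus one π bond — 3 electron domains, sp2.
C8 has 2 σ bonds, plus two π bonds: steric number 2 → sp.
C9 (2 σ bonds, plus two π bonds) has steric number 2: sp.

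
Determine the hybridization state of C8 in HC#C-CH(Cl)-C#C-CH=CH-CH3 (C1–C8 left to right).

C8: 4 σ bonds — 4 electron domains, sp3.

sp³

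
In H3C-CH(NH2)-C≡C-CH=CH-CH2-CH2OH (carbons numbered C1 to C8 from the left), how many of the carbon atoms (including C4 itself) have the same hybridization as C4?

2

C4 is sp (two π bonds).
C1: sp3
C2: sp3
C3: sp ✓
C4: sp ✓
C5: sp2
C6: sp2
C7: sp3
C8: sp3
2 carbons are sp.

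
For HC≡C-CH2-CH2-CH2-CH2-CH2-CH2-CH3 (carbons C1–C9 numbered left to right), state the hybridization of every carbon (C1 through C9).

C1 sp, C2 sp, C3 sp3, C4 sp3, C5 sp3, C6 sp3, C7 sp3, C8 sp3, C9 sp3

C1 has 2 σ bonds, plus two π bonds: steric number 2 → sp.
C2: 2 σ bonds, plus two π bonds — 2 electron domains, sp.
C3 carries 4 σ bonds, giving a steric number of 4, so it is sp3.
C4 is sp3: 4 σ bonds, 4 electron-density regions.
C5 is sp3: 4 σ bonds, 4 electron-density regions.
C6 — 4 σ bonds. Steric number 4, so sp3.
C7 is sp3: 4 σ bonds, 4 electron-density regions.
C8 is sp3: 4 σ bonds, 4 electron-density regions.
C9 — 4 σ bonds. Steric number 4, so sp3.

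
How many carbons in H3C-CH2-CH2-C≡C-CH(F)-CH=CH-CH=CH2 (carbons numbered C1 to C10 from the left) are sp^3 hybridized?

C1: sp3 ✓
C2: sp3 ✓
C3: sp3 ✓
C4: sp
C5: sp
C6: sp3 ✓
C7: sp2
C8: sp2
C9: sp2
C10: sp2
C1, C2, C3, C6 → 4 sp3 carbons.

4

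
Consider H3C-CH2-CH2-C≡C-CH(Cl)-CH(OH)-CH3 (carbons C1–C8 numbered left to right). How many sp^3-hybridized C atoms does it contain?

6

C1: sp3 ✓
C2: sp3 ✓
C3: sp3 ✓
C4: sp
C5: sp
C6: sp3 ✓
C7: sp3 ✓
C8: sp3 ✓
C1, C2, C3, C6, C7, C8 → 6 sp3 carbons.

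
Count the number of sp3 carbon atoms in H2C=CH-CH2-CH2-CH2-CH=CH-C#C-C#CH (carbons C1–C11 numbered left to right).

3

C1: sp2
C2: sp2
C3: sp3 ✓
C4: sp3 ✓
C5: sp3 ✓
C6: sp2
C7: sp2
C8: sp
C9: sp
C10: sp
C11: sp
C3, C4, C5 → 3 sp3 carbons.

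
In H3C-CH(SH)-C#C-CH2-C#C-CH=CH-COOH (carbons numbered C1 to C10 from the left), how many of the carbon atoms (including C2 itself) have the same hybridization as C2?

3

C2 is sp3 (only σ bonds).
C1: sp3 ✓
C2: sp3 ✓
C3: sp
C4: sp
C5: sp3 ✓
C6: sp
C7: sp
C8: sp2
C9: sp2
C10: sp2
3 carbons are sp3.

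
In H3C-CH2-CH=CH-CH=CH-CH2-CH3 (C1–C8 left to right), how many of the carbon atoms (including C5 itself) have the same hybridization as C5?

C5 is sp2 (one π bond).
C1: sp3
C2: sp3
C3: sp2 ✓
C4: sp2 ✓
C5: sp2 ✓
C6: sp2 ✓
C7: sp3
C8: sp3
4 carbons are sp2.

4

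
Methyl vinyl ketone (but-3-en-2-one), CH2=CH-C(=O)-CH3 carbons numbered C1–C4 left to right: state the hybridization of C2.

C2 (3 σ bonds, plus one π bond) has steric number 3: sp2.

sp2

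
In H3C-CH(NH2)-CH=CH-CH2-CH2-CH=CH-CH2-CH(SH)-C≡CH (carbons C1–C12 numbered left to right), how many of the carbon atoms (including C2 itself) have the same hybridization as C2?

6

C2 is sp3 (only σ bonds).
C1: sp3 ✓
C2: sp3 ✓
C3: sp2
C4: sp2
C5: sp3 ✓
C6: sp3 ✓
C7: sp2
C8: sp2
C9: sp3 ✓
C10: sp3 ✓
C11: sp
C12: sp
6 carbons are sp3.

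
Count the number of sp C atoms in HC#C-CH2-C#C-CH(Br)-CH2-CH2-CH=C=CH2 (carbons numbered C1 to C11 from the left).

C1: sp ✓
C2: sp ✓
C3: sp3
C4: sp ✓
C5: sp ✓
C6: sp3
C7: sp3
C8: sp3
C9: sp2
C10: sp ✓
C11: sp2
C1, C2, C4, C5, C10 → 5 sp carbons.

5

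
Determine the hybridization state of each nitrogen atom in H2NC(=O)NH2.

sp2

Both N lone pairs are conjugated with the C=O; planar sp2.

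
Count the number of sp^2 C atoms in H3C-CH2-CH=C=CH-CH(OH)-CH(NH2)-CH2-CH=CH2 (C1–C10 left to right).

C1: sp3
C2: sp3
C3: sp2 ✓
C4: sp
C5: sp2 ✓
C6: sp3
C7: sp3
C8: sp3
C9: sp2 ✓
C10: sp2 ✓
C3, C5, C9, C10 → 4 sp2 carbons.

4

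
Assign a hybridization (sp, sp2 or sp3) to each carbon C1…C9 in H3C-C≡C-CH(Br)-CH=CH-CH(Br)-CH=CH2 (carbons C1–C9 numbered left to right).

C1 carries 4 σ bonds, giving a steric number of 4, so it is sp3.
C2 is sp: 2 σ bonds, plus two π bonds, 2 electron-density regions.
C3 carries 2 σ bonds, plus two π bonds, giving a steric number of 2, so it is sp.
C4 (4 σ bonds) has steric number 4: sp3.
C5 is sp2: 3 σ bonds, plus one π bond, 3 electron-density regions.
C6: 3 σ bonds, plus one π bond — 3 electron domains, sp2.
C7 is sp3: 4 σ bonds, 4 electron-density regions.
C8: 3 σ bonds, plus one π bond — 3 electron domains, sp2.
C9 carries 3 σ bonds, plus one π bond, giving a steric number of 3, so it is sp2.

C1 sp3, C2 sp, C3 sp, C4 sp3, C5 sp2, C6 sp2, C7 sp3, C8 sp2, C9 sp2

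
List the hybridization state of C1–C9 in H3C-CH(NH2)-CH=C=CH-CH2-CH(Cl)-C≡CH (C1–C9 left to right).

C1 sp3, C2 sp3, C3 sp2, C4 sp, C5 sp2, C6 sp3, C7 sp3, C8 sp, C9 sp

C1: 4 σ bonds — 4 electron domains, sp3.
C2 carries 4 σ bonds, giving a steric number of 4, so it is sp3.
C3 is sp2: 3 σ bonds, plus one π bond, 3 electron-density regions.
C4 — 2 σ bonds, plus two π bonds. Steric number 2, so sp.
C5 is sp2: 3 σ bonds, plus one π bond, 3 electron-density regions.
C6 — 4 σ bonds. Steric number 4, so sp3.
C7 carries 4 σ bonds, giving a steric number of 4, so it is sp3.
C8 (2 σ bonds, plus two π bonds) has steric number 2: sp.
C9 — 2 σ bonds, plus two π bonds. Steric number 2, so sp.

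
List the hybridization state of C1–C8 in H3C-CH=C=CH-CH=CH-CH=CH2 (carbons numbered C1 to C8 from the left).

C1 sp3, C2 sp2, C3 sp, C4 sp2, C5 sp2, C6 sp2, C7 sp2, C8 sp2

C1 carries 4 σ bonds, giving a steric number of 4, so it is sp3.
C2 is sp2: 3 σ bonds, plus one π bond, 3 electron-density regions.
C3 — 2 σ bonds, plus two π bonds. Steric number 2, so sp.
C4: 3 σ bonds, plus one π bond; 3 regions of electron density → sp2.
C5: 3 σ bonds, plus one π bond; 3 regions of electron density → sp2.
C6 (3 σ bonds, plus one π bond) has steric number 3: sp2.
C7 is sp2: 3 σ bonds, plus one π bond, 3 electron-density regions.
C8 carries 3 σ bonds, plus one π bond, giving a steric number of 3, so it is sp2.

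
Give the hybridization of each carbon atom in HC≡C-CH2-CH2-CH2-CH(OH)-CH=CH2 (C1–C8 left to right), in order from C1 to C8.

C1 sp, C2 sp, C3 sp3, C4 sp3, C5 sp3, C6 sp3, C7 sp2, C8 sp2

C1 carries 2 σ bonds, plus two π bonds, giving a steric number of 2, so it is sp.
C2: 2 σ bonds, plus two π bonds — 2 electron domains, sp.
C3 has 4 σ bonds: steric number 4 → sp3.
C4 carries 4 σ bonds, giving a steric number of 4, so it is sp3.
C5 has 4 σ bonds: steric number 4 → sp3.
C6 — 4 σ bonds. Steric number 4, so sp3.
C7: 3 σ bonds, plus one π bond — 3 electron domains, sp2.
C8 — 3 σ bonds, plus one π bond. Steric number 3, so sp2.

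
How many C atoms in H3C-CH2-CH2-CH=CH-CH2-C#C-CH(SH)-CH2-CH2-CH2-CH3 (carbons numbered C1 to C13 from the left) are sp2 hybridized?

2

C1: sp3
C2: sp3
C3: sp3
C4: sp2 ✓
C5: sp2 ✓
C6: sp3
C7: sp
C8: sp
C9: sp3
C10: sp3
C11: sp3
C12: sp3
C13: sp3
C4, C5 → 2 sp2 carbons.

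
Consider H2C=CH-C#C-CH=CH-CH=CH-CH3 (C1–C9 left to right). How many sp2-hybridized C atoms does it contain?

6

C1: sp2 ✓
C2: sp2 ✓
C3: sp
C4: sp
C5: sp2 ✓
C6: sp2 ✓
C7: sp2 ✓
C8: sp2 ✓
C9: sp3
C1, C2, C5, C6, C7, C8 → 6 sp2 carbons.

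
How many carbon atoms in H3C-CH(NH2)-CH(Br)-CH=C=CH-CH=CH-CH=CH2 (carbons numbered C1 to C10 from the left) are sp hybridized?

C1: sp3
C2: sp3
C3: sp3
C4: sp2
C5: sp ✓
C6: sp2
C7: sp2
C8: sp2
C9: sp2
C10: sp2
C5 → 1 sp carbon.

1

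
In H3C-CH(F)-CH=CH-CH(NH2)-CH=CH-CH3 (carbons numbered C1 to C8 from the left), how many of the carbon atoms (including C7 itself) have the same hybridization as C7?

4

C7 is sp2 (one π bond).
C1: sp3
C2: sp3
C3: sp2 ✓
C4: sp2 ✓
C5: sp3
C6: sp2 ✓
C7: sp2 ✓
C8: sp3
4 carbons are sp2.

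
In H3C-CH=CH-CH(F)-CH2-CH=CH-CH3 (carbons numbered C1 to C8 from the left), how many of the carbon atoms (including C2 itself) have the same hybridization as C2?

C2 is sp2 (one π bond).
C1: sp3
C2: sp2 ✓
C3: sp2 ✓
C4: sp3
C5: sp3
C6: sp2 ✓
C7: sp2 ✓
C8: sp3
4 carbons are sp2.

4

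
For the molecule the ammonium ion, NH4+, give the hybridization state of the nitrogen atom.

sp^3

Four σ bonds, no lone pair → sp3, tetrahedral.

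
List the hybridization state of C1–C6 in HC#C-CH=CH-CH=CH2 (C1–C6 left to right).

C1 sp, C2 sp, C3 sp2, C4 sp2, C5 sp2, C6 sp2

C1: 2 σ bonds, plus two π bonds; 2 regions of electron density → sp.
C2 carries 2 σ bonds, plus two π bonds, giving a steric number of 2, so it is sp.
C3 (3 σ bonds, plus one π bond) has steric number 3: sp2.
C4: 3 σ bonds, plus one π bond — 3 electron domains, sp2.
C5 has 3 σ bonds, plus one π bond: steric number 3 → sp2.
C6 (3 σ bonds, plus one π bond) has steric number 3: sp2.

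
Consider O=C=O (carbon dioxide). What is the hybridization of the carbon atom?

Two σ bonds, two π bonds → steric number 2 → sp.

sp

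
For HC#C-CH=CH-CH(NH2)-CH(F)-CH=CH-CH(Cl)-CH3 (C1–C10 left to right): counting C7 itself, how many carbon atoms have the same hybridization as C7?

C7 is sp2 (one π bond).
C1: sp
C2: sp
C3: sp2 ✓
C4: sp2 ✓
C5: sp3
C6: sp3
C7: sp2 ✓
C8: sp2 ✓
C9: sp3
C10: sp3
4 carbons are sp2.

4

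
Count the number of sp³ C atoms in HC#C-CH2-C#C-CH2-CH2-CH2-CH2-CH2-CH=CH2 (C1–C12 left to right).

6

C1: sp
C2: sp
C3: sp3 ✓
C4: sp
C5: sp
C6: sp3 ✓
C7: sp3 ✓
C8: sp3 ✓
C9: sp3 ✓
C10: sp3 ✓
C11: sp2
C12: sp2
C3, C6, C7, C8, C9, C10 → 6 sp3 carbons.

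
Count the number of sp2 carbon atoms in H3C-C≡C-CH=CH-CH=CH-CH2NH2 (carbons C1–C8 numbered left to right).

C1: sp3
C2: sp
C3: sp
C4: sp2 ✓
C5: sp2 ✓
C6: sp2 ✓
C7: sp2 ✓
C8: sp3
C4, C5, C6, C7 → 4 sp2 carbons.

4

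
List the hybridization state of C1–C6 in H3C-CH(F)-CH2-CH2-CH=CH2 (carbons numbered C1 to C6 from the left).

C1 has 4 σ bonds: steric number 4 → sp3.
C2 carries 4 σ bonds, giving a steric number of 4, so it is sp3.
C3 is sp3: 4 σ bonds, 4 electron-density regions.
C4 (4 σ bonds) has steric number 4: sp3.
C5 has 3 σ bonds, plus one π bond: steric number 3 → sp2.
C6 carries 3 σ bonds, plus one π bond, giving a steric number of 3, so it is sp2.

C1 sp3, C2 sp3, C3 sp3, C4 sp3, C5 sp2, C6 sp2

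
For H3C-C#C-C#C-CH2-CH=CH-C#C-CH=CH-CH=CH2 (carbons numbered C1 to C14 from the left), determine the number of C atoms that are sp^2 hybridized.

C1: sp3
C2: sp
C3: sp
C4: sp
C5: sp
C6: sp3
C7: sp2 ✓
C8: sp2 ✓
C9: sp
C10: sp
C11: sp2 ✓
C12: sp2 ✓
C13: sp2 ✓
C14: sp2 ✓
C7, C8, C11, C12, C13, C14 → 6 sp2 carbons.

6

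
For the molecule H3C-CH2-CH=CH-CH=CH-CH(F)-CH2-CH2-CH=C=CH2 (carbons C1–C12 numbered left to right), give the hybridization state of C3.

sp²

C3 is sp2: 3 σ bonds, plus one π bond, 3 electron-density regions.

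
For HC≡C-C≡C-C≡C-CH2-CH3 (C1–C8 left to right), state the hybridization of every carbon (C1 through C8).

C1 has 2 σ bonds, plus two π bonds: steric number 2 → sp.
C2 is sp: 2 σ bonds, plus two π bonds, 2 electron-density regions.
C3 — 2 σ bonds, plus two π bonds. Steric number 2, so sp.
C4: 2 σ bonds, plus two π bonds — 2 electron domains, sp.
C5 — 2 σ bonds, plus two π bonds. Steric number 2, so sp.
C6 carries 2 σ bonds, plus two π bonds, giving a steric number of 2, so it is sp.
C7 has 4 σ bonds: steric number 4 → sp3.
C8: 4 σ bonds — 4 electron domains, sp3.

C1 sp, C2 sp, C3 sp, C4 sp, C5 sp, C6 sp, C7 sp3, C8 sp3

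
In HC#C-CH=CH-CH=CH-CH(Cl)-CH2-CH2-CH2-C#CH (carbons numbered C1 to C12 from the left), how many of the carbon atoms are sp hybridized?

4

C1: sp ✓
C2: sp ✓
C3: sp2
C4: sp2
C5: sp2
C6: sp2
C7: sp3
C8: sp3
C9: sp3
C10: sp3
C11: sp ✓
C12: sp ✓
C1, C2, C11, C12 → 4 sp carbons.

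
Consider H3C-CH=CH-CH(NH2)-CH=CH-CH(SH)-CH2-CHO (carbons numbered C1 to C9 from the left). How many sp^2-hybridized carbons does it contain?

C1: sp3
C2: sp2 ✓
C3: sp2 ✓
C4: sp3
C5: sp2 ✓
C6: sp2 ✓
C7: sp3
C8: sp3
C9: sp2 ✓
C2, C3, C5, C6, C9 → 5 sp2 carbons.

5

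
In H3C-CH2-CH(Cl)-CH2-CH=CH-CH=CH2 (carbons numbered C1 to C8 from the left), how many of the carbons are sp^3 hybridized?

4

C1: sp3 ✓
C2: sp3 ✓
C3: sp3 ✓
C4: sp3 ✓
C5: sp2
C6: sp2
C7: sp2
C8: sp2
C1, C2, C3, C4 → 4 sp3 carbons.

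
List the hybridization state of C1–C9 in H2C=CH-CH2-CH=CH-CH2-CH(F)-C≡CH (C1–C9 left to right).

C1 sp2, C2 sp2, C3 sp3, C4 sp2, C5 sp2, C6 sp3, C7 sp3, C8 sp, C9 sp

C1 is sp2: 3 σ bonds, plus one π bond, 3 electron-density regions.
C2: 3 σ bonds, plus one π bond — 3 electron domains, sp2.
C3 — 4 σ bonds. Steric number 4, so sp3.
C4 (3 σ bonds, plus one π bond) has steric number 3: sp2.
C5: 3 σ bonds, plus one π bond; 3 regions of electron density → sp2.
C6: 4 σ bonds; 4 regions of electron density → sp3.
C7 — 4 σ bonds. Steric number 4, so sp3.
C8: 2 σ bonds, plus two π bonds; 2 regions of electron density → sp.
C9 carries 2 σ bonds, plus two π bonds, giving a steric number of 2, so it is sp.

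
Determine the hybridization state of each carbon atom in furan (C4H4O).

Each carbon atom — 3 σ bonds, plus one π bond. Steric number 3, so sp2.

sp^2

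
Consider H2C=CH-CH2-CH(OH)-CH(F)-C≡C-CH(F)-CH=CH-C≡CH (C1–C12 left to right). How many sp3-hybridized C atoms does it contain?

4

C1: sp2
C2: sp2
C3: sp3 ✓
C4: sp3 ✓
C5: sp3 ✓
C6: sp
C7: sp
C8: sp3 ✓
C9: sp2
C10: sp2
C11: sp
C12: sp
C3, C4, C5, C8 → 4 sp3 carbons.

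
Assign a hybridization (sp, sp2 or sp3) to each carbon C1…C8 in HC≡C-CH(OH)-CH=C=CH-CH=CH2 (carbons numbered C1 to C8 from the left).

C1 sp, C2 sp, C3 sp3, C4 sp2, C5 sp, C6 sp2, C7 sp2, C8 sp2

C1 (2 σ bonds, plus two π bonds) has steric number 2: sp.
C2 has 2 σ bonds, plus two π bonds: steric number 2 → sp.
C3: 4 σ bonds; 4 regions of electron density → sp3.
C4 is sp2: 3 σ bonds, plus one π bond, 3 electron-density regions.
C5: 2 σ bonds, plus two π bonds; 2 regions of electron density → sp.
C6: 3 σ bonds, plus one π bond; 3 regions of electron density → sp2.
C7 carries 3 σ bonds, plus one π bond, giving a steric number of 3, so it is sp2.
C8: 3 σ bonds, plus one π bond — 3 electron domains, sp2.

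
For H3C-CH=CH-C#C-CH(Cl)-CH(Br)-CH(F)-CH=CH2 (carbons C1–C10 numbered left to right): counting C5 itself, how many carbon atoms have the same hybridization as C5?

2

C5 is sp (two π bonds).
C1: sp3
C2: sp2
C3: sp2
C4: sp ✓
C5: sp ✓
C6: sp3
C7: sp3
C8: sp3
C9: sp2
C10: sp2
2 carbons are sp.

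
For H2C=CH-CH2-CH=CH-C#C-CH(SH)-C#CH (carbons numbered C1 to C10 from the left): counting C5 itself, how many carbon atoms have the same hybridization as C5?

4

C5 is sp2 (one π bond).
C1: sp2 ✓
C2: sp2 ✓
C3: sp3
C4: sp2 ✓
C5: sp2 ✓
C6: sp
C7: sp
C8: sp3
C9: sp
C10: sp
4 carbons are sp2.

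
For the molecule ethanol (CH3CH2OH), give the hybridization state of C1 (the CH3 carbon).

sp³

C1 (the CH3 carbon) has 4 σ bonds: steric number 4 → sp3.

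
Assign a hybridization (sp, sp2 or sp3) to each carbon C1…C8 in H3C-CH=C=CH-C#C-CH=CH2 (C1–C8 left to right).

C1: 4 σ bonds — 4 electron domains, sp3.
C2 (3 σ bonds, plus one π bond) has steric number 3: sp2.
C3 (2 σ bonds, plus two π bonds) has steric number 2: sp.
C4: 3 σ bonds, plus one π bond — 3 electron domains, sp2.
C5: 2 σ bonds, plus two π bonds; 2 regions of electron density → sp.
C6 has 2 σ bonds, plus two π bonds: steric number 2 → sp.
C7 is sp2: 3 σ bonds, plus one π bond, 3 electron-density regions.
C8: 3 σ bonds, plus one π bond; 3 regions of electron density → sp2.

C1 sp3, C2 sp2, C3 sp, C4 sp2, C5 sp, C6 sp, C7 sp2, C8 sp2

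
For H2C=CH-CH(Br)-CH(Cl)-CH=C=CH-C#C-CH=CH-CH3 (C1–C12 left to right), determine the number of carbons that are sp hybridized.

C1: sp2
C2: sp2
C3: sp3
C4: sp3
C5: sp2
C6: sp ✓
C7: sp2
C8: sp ✓
C9: sp ✓
C10: sp2
C11: sp2
C12: sp3
C6, C8, C9 → 3 sp carbons.

3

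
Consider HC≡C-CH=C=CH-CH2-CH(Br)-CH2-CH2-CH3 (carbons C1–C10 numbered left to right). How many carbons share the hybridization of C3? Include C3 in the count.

C3 is sp2 (one π bond).
C1: sp
C2: sp
C3: sp2 ✓
C4: sp
C5: sp2 ✓
C6: sp3
C7: sp3
C8: sp3
C9: sp3
C10: sp3
2 carbons are sp2.

2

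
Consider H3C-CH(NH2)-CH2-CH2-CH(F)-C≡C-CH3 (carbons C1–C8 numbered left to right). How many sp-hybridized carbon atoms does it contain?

2

C1: sp3
C2: sp3
C3: sp3
C4: sp3
C5: sp3
C6: sp ✓
C7: sp ✓
C8: sp3
C6, C7 → 2 sp carbons.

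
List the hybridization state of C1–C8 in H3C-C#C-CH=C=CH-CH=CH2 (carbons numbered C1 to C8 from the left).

C1 sp3, C2 sp, C3 sp, C4 sp2, C5 sp, C6 sp2, C7 sp2, C8 sp2

C1 (4 σ bonds) has steric number 4: sp3.
C2: 2 σ bonds, plus two π bonds — 2 electron domains, sp.
C3: 2 σ bonds, plus two π bonds; 2 regions of electron density → sp.
C4 has 3 σ bonds, plus one π bond: steric number 3 → sp2.
C5 carries 2 σ bonds, plus two π bonds, giving a steric number of 2, so it is sp.
C6 is sp2: 3 σ bonds, plus one π bond, 3 electron-density regions.
C7 — 3 σ bonds, plus one π bond. Steric number 3, so sp2.
C8 is sp2: 3 σ bonds, plus one π bond, 3 electron-density regions.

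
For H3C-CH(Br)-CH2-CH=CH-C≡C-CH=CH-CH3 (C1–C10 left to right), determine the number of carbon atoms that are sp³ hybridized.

C1: sp3 ✓
C2: sp3 ✓
C3: sp3 ✓
C4: sp2
C5: sp2
C6: sp
C7: sp
C8: sp2
C9: sp2
C10: sp3 ✓
C1, C2, C3, C10 → 4 sp3 carbons.

4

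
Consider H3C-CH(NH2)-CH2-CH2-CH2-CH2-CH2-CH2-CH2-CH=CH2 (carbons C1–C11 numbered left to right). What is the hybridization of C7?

sp^3

C7 has 4 σ bonds: steric number 4 → sp3.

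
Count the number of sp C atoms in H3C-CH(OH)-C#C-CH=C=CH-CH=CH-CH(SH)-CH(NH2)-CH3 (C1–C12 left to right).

3

C1: sp3
C2: sp3
C3: sp ✓
C4: sp ✓
C5: sp2
C6: sp ✓
C7: sp2
C8: sp2
C9: sp2
C10: sp3
C11: sp3
C12: sp3
C3, C4, C6 → 3 sp carbons.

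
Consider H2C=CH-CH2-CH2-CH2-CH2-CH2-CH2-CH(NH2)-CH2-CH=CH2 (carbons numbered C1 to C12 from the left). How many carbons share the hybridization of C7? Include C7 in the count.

8

C7 is sp3 (only σ bonds).
C1: sp2
C2: sp2
C3: sp3 ✓
C4: sp3 ✓
C5: sp3 ✓
C6: sp3 ✓
C7: sp3 ✓
C8: sp3 ✓
C9: sp3 ✓
C10: sp3 ✓
C11: sp2
C12: sp2
8 carbons are sp3.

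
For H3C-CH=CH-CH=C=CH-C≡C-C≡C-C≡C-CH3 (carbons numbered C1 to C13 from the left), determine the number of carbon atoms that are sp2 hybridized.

C1: sp3
C2: sp2 ✓
C3: sp2 ✓
C4: sp2 ✓
C5: sp
C6: sp2 ✓
C7: sp
C8: sp
C9: sp
C10: sp
C11: sp
C12: sp
C13: sp3
C2, C3, C4, C6 → 4 sp2 carbons.

4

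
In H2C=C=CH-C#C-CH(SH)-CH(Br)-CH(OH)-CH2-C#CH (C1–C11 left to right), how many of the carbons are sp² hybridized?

2

C1: sp2 ✓
C2: sp
C3: sp2 ✓
C4: sp
C5: sp
C6: sp3
C7: sp3
C8: sp3
C9: sp3
C10: sp
C11: sp
C1, C3 → 2 sp2 carbons.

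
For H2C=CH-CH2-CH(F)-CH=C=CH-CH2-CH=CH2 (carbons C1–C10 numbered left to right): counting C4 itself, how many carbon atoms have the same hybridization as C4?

3

C4 is sp3 (only σ bonds).
C1: sp2
C2: sp2
C3: sp3 ✓
C4: sp3 ✓
C5: sp2
C6: sp
C7: sp2
C8: sp3 ✓
C9: sp2
C10: sp2
3 carbons are sp3.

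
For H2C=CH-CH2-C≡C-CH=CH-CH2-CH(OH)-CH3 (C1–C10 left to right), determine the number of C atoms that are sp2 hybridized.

4

C1: sp2 ✓
C2: sp2 ✓
C3: sp3
C4: sp
C5: sp
C6: sp2 ✓
C7: sp2 ✓
C8: sp3
C9: sp3
C10: sp3
C1, C2, C6, C7 → 4 sp2 carbons.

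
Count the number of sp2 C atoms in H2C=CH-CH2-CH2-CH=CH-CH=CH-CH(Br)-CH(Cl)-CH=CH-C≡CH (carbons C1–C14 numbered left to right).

8

C1: sp2 ✓
C2: sp2 ✓
C3: sp3
C4: sp3
C5: sp2 ✓
C6: sp2 ✓
C7: sp2 ✓
C8: sp2 ✓
C9: sp3
C10: sp3
C11: sp2 ✓
C12: sp2 ✓
C13: sp
C14: sp
C1, C2, C5, C6, C7, C8, C11, C12 → 8 sp2 carbons.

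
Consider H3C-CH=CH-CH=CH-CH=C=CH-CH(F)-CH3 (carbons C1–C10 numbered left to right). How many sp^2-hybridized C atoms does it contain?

6

C1: sp3
C2: sp2 ✓
C3: sp2 ✓
C4: sp2 ✓
C5: sp2 ✓
C6: sp2 ✓
C7: sp
C8: sp2 ✓
C9: sp3
C10: sp3
C2, C3, C4, C5, C6, C8 → 6 sp2 carbons.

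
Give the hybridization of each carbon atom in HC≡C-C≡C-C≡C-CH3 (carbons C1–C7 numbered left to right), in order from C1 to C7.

C1 sp, C2 sp, C3 sp, C4 sp, C5 sp, C6 sp, C7 sp3

C1: 2 σ bonds, plus two π bonds — 2 electron domains, sp.
C2 (2 σ bonds, plus two π bonds) has steric number 2: sp.
C3: 2 σ bonds, plus two π bonds; 2 regions of electron density → sp.
C4 — 2 σ bonds, plus two π bonds. Steric number 2, so sp.
C5 carries 2 σ bonds, plus two π bonds, giving a steric number of 2, so it is sp.
C6 — 2 σ bonds, plus two π bonds. Steric number 2, so sp.
C7 (4 σ bonds) has steric number 4: sp3.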